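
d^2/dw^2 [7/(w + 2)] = 14/(w + 2)^3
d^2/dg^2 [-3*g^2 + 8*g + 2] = -6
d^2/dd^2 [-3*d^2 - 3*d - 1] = -6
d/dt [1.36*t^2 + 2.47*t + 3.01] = 2.72*t + 2.47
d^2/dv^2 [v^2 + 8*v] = 2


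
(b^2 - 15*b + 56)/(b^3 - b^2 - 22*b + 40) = (b^2 - 15*b + 56)/(b^3 - b^2 - 22*b + 40)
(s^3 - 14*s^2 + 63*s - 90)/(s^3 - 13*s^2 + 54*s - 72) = (s - 5)/(s - 4)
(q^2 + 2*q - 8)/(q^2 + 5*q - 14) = (q + 4)/(q + 7)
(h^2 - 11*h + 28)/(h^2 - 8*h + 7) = (h - 4)/(h - 1)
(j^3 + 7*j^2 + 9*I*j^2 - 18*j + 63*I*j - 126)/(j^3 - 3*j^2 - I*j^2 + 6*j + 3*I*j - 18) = (j^3 + j^2*(7 + 9*I) + j*(-18 + 63*I) - 126)/(j^3 + j^2*(-3 - I) + j*(6 + 3*I) - 18)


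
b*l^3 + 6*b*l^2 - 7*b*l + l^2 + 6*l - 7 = (l - 1)*(l + 7)*(b*l + 1)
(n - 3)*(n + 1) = n^2 - 2*n - 3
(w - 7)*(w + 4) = w^2 - 3*w - 28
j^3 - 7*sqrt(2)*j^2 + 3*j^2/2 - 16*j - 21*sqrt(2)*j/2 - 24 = (j + 3/2)*(j - 8*sqrt(2))*(j + sqrt(2))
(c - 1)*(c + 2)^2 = c^3 + 3*c^2 - 4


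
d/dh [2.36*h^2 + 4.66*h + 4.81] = 4.72*h + 4.66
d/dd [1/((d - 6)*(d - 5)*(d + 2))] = (-(d - 6)*(d - 5) - (d - 6)*(d + 2) - (d - 5)*(d + 2))/((d - 6)^2*(d - 5)^2*(d + 2)^2)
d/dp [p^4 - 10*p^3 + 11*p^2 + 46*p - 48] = 4*p^3 - 30*p^2 + 22*p + 46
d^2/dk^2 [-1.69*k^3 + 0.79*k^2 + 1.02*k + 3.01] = 1.58 - 10.14*k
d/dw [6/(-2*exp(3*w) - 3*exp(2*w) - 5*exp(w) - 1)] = (36*exp(2*w) + 36*exp(w) + 30)*exp(w)/(2*exp(3*w) + 3*exp(2*w) + 5*exp(w) + 1)^2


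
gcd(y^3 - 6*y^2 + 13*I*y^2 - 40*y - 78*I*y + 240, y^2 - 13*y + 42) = y - 6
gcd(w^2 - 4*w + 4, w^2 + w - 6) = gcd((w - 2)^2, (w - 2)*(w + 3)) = w - 2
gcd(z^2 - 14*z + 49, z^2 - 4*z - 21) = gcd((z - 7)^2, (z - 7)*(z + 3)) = z - 7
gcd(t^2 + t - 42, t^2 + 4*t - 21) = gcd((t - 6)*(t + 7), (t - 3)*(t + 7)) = t + 7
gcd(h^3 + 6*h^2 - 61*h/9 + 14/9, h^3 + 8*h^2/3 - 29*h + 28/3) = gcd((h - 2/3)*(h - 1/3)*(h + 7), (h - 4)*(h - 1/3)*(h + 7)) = h^2 + 20*h/3 - 7/3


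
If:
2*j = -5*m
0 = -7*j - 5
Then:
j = -5/7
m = 2/7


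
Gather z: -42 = -42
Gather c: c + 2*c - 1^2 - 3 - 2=3*c - 6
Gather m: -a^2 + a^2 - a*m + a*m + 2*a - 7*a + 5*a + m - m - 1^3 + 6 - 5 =0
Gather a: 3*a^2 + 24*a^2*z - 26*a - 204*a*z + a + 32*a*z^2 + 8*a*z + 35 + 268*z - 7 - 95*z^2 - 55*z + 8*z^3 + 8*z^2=a^2*(24*z + 3) + a*(32*z^2 - 196*z - 25) + 8*z^3 - 87*z^2 + 213*z + 28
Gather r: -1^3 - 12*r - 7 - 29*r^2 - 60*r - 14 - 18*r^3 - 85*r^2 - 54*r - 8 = -18*r^3 - 114*r^2 - 126*r - 30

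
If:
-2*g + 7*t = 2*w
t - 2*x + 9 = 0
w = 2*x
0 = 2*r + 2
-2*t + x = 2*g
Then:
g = -9/26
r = -1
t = 45/13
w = 162/13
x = 81/13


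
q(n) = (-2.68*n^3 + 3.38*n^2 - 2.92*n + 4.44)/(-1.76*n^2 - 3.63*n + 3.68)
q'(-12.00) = 1.34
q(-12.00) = -25.01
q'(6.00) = 1.34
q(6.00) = 5.77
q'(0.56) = 14.34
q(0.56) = 3.10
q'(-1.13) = -3.94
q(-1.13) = 2.88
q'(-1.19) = -4.38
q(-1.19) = 3.13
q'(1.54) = 1.46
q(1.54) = 0.30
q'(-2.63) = -499.94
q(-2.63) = 80.00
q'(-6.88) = 0.58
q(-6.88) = -19.35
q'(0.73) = 2212.34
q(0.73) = 33.27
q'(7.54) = 1.39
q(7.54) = 7.87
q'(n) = (3.52*n + 3.63)*(-2.68*n^3 + 3.38*n^2 - 2.92*n + 4.44)/(-1.76*n^2 - 3.63*n + 3.68)^2 + (-8.04*n^2 + 6.76*n - 2.92)/(-1.76*n^2 - 3.63*n + 3.68) = (4.7168*n^4 + 19.4568*n^3 - 46.9958*n^2 + 40.5056*n + 5.3716)/(3.0976*n^4 + 12.7776*n^3 + 0.2233*n^2 - 26.7168*n + 13.5424)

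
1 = 1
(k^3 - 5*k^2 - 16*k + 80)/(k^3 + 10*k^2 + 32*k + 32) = (k^2 - 9*k + 20)/(k^2 + 6*k + 8)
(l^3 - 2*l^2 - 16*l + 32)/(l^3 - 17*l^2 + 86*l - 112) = (l^2 - 16)/(l^2 - 15*l + 56)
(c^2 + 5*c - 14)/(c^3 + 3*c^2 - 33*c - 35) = (c - 2)/(c^2 - 4*c - 5)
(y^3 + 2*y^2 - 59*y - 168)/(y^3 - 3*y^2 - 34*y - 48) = (y + 7)/(y + 2)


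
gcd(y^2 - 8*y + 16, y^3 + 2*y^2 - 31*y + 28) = y - 4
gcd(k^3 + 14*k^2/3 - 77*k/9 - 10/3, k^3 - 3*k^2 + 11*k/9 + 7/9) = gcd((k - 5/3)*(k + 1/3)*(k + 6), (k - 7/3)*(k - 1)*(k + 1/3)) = k + 1/3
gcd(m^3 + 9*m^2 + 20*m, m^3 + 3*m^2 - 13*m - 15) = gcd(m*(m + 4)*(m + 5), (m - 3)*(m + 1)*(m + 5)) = m + 5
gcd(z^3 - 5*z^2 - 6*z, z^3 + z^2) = z^2 + z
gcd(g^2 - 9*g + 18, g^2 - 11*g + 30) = g - 6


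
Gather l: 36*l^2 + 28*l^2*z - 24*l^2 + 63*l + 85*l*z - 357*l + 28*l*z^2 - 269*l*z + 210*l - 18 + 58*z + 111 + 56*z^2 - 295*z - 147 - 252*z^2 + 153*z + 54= l^2*(28*z + 12) + l*(28*z^2 - 184*z - 84) - 196*z^2 - 84*z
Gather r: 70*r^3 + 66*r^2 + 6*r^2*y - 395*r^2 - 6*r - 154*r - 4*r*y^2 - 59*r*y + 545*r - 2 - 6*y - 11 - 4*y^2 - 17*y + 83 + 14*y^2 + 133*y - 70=70*r^3 + r^2*(6*y - 329) + r*(-4*y^2 - 59*y + 385) + 10*y^2 + 110*y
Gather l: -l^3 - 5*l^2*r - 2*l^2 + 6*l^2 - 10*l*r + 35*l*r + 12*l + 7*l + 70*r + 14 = -l^3 + l^2*(4 - 5*r) + l*(25*r + 19) + 70*r + 14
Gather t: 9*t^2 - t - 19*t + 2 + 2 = 9*t^2 - 20*t + 4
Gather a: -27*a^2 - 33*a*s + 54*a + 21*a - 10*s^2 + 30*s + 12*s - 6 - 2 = -27*a^2 + a*(75 - 33*s) - 10*s^2 + 42*s - 8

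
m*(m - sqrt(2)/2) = m^2 - sqrt(2)*m/2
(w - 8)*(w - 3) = w^2 - 11*w + 24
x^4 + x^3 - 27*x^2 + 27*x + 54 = (x - 3)^2*(x + 1)*(x + 6)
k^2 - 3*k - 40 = (k - 8)*(k + 5)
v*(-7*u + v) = -7*u*v + v^2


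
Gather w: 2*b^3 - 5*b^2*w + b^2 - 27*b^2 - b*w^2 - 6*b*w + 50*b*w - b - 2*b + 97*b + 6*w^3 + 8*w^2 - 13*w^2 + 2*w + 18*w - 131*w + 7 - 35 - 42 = 2*b^3 - 26*b^2 + 94*b + 6*w^3 + w^2*(-b - 5) + w*(-5*b^2 + 44*b - 111) - 70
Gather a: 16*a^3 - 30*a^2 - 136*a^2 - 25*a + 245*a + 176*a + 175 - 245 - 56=16*a^3 - 166*a^2 + 396*a - 126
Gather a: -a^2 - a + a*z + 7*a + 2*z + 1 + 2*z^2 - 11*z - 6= -a^2 + a*(z + 6) + 2*z^2 - 9*z - 5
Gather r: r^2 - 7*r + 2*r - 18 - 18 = r^2 - 5*r - 36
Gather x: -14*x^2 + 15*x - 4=-14*x^2 + 15*x - 4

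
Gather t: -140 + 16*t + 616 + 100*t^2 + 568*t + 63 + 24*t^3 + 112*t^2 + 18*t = 24*t^3 + 212*t^2 + 602*t + 539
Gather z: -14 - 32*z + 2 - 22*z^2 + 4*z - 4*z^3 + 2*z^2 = -4*z^3 - 20*z^2 - 28*z - 12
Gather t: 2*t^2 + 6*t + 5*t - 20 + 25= 2*t^2 + 11*t + 5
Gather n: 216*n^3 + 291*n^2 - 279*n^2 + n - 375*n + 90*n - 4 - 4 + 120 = 216*n^3 + 12*n^2 - 284*n + 112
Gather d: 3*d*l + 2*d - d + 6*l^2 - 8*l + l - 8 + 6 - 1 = d*(3*l + 1) + 6*l^2 - 7*l - 3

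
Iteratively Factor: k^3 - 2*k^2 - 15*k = (k - 5)*(k^2 + 3*k) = k*(k - 5)*(k + 3)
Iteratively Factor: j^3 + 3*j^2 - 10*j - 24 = (j - 3)*(j^2 + 6*j + 8) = (j - 3)*(j + 2)*(j + 4)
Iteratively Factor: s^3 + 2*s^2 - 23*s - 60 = (s + 4)*(s^2 - 2*s - 15) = (s - 5)*(s + 4)*(s + 3)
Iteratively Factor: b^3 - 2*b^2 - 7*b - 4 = (b + 1)*(b^2 - 3*b - 4) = (b - 4)*(b + 1)*(b + 1)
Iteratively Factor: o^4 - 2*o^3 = (o)*(o^3 - 2*o^2) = o^2*(o^2 - 2*o) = o^3*(o - 2)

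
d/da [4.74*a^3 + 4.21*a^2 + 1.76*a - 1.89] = 14.22*a^2 + 8.42*a + 1.76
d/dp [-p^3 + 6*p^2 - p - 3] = -3*p^2 + 12*p - 1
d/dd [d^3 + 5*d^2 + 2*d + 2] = 3*d^2 + 10*d + 2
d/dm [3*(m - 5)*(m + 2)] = 6*m - 9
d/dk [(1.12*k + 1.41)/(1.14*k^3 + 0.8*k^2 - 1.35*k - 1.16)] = (-2.5536*k^3 - 5.7182*k^2 - 2.256*k + 0.6043)/(1.2996*k^6 + 1.824*k^5 - 2.438*k^4 - 4.8048*k^3 - 0.0334999999999996*k^2 + 3.132*k + 1.3456)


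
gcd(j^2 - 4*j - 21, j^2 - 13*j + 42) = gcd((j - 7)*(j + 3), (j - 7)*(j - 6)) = j - 7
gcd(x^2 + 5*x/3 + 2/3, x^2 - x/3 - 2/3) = x + 2/3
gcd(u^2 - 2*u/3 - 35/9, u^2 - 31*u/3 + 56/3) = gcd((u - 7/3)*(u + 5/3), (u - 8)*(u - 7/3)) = u - 7/3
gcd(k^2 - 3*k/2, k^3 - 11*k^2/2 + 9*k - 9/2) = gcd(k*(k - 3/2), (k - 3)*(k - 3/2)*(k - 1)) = k - 3/2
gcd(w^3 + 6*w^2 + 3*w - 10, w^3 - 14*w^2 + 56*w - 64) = 1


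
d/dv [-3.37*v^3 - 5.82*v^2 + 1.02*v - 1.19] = -10.11*v^2 - 11.64*v + 1.02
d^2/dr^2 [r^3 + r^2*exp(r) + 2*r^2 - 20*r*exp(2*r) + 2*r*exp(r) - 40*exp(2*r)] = r^2*exp(r) - 80*r*exp(2*r) + 6*r*exp(r) + 6*r - 240*exp(2*r) + 6*exp(r) + 4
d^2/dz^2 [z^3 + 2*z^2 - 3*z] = 6*z + 4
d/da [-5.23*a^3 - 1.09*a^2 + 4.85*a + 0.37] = -15.69*a^2 - 2.18*a + 4.85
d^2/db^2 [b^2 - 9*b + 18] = 2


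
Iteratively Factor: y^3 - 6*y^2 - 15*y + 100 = (y - 5)*(y^2 - y - 20) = (y - 5)*(y + 4)*(y - 5)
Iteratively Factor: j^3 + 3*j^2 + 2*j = (j)*(j^2 + 3*j + 2) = j*(j + 1)*(j + 2)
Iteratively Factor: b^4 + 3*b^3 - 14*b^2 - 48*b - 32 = (b + 2)*(b^3 + b^2 - 16*b - 16) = (b + 1)*(b + 2)*(b^2 - 16) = (b - 4)*(b + 1)*(b + 2)*(b + 4)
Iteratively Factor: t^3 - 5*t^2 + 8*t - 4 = (t - 1)*(t^2 - 4*t + 4) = (t - 2)*(t - 1)*(t - 2)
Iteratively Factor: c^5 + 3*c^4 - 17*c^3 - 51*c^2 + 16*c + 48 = (c - 1)*(c^4 + 4*c^3 - 13*c^2 - 64*c - 48) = (c - 4)*(c - 1)*(c^3 + 8*c^2 + 19*c + 12) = (c - 4)*(c - 1)*(c + 1)*(c^2 + 7*c + 12) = (c - 4)*(c - 1)*(c + 1)*(c + 4)*(c + 3)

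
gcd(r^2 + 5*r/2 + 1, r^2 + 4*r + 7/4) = r + 1/2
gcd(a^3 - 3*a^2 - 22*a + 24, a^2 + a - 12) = a + 4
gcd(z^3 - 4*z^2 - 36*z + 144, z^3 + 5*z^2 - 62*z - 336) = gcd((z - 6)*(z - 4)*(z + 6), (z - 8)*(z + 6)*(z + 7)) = z + 6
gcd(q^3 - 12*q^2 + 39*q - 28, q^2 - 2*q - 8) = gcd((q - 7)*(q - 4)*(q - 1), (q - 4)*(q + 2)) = q - 4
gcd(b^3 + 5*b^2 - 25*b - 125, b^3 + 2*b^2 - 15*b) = b + 5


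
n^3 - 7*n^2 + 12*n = n*(n - 4)*(n - 3)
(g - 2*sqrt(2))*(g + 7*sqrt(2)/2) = g^2 + 3*sqrt(2)*g/2 - 14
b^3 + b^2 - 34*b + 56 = (b - 4)*(b - 2)*(b + 7)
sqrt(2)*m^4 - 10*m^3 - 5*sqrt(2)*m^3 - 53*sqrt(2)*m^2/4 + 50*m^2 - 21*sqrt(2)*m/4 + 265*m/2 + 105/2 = (m - 7)*(m + 3/2)*(m - 5*sqrt(2))*(sqrt(2)*m + sqrt(2)/2)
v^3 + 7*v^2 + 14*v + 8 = (v + 1)*(v + 2)*(v + 4)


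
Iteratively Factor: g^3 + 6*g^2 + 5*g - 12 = (g + 4)*(g^2 + 2*g - 3) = (g + 3)*(g + 4)*(g - 1)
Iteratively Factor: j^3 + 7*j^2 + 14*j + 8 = (j + 4)*(j^2 + 3*j + 2) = (j + 2)*(j + 4)*(j + 1)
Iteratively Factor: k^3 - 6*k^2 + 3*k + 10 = (k + 1)*(k^2 - 7*k + 10) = (k - 2)*(k + 1)*(k - 5)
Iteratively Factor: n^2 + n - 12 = (n + 4)*(n - 3)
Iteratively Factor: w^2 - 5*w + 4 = (w - 1)*(w - 4)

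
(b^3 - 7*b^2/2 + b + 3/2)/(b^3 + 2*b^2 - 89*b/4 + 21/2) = 2*(2*b^3 - 7*b^2 + 2*b + 3)/(4*b^3 + 8*b^2 - 89*b + 42)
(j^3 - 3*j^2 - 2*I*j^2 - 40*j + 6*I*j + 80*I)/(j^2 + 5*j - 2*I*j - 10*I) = j - 8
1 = 1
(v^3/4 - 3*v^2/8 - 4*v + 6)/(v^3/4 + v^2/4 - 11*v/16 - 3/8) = 2*(v^2 - 16)/(2*v^2 + 5*v + 2)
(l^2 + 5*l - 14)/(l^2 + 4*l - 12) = (l + 7)/(l + 6)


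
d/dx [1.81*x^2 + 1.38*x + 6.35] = 3.62*x + 1.38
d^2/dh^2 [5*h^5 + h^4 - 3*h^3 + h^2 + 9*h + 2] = 100*h^3 + 12*h^2 - 18*h + 2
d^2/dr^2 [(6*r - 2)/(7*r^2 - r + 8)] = 4*((10 - 63*r)*(7*r^2 - r + 8) + (3*r - 1)*(14*r - 1)^2)/(7*r^2 - r + 8)^3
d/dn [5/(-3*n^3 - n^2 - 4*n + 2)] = 5*(9*n^2 + 2*n + 4)/(3*n^3 + n^2 + 4*n - 2)^2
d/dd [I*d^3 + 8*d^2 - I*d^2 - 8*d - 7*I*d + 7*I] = 3*I*d^2 + 2*d*(8 - I) - 8 - 7*I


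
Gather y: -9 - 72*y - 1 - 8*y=-80*y - 10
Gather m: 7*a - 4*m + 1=7*a - 4*m + 1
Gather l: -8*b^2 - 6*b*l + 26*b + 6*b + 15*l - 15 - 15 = -8*b^2 + 32*b + l*(15 - 6*b) - 30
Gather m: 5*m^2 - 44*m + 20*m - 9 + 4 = 5*m^2 - 24*m - 5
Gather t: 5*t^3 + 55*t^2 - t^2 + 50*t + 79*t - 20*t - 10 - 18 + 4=5*t^3 + 54*t^2 + 109*t - 24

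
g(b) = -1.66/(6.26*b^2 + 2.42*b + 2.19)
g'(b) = -1.66*(-12.52*b - 2.42)/(6.26*b^2 + 2.42*b + 2.19)^2 = (20.7832*b + 4.0172)/(6.26*b^2 + 2.42*b + 2.19)^2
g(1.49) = -0.08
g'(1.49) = 0.09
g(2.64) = -0.03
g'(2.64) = 0.02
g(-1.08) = -0.24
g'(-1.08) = -0.39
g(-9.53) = -0.00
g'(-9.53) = -0.00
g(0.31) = -0.47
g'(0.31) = 0.83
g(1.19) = -0.12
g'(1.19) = 0.15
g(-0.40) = -0.75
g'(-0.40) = -0.87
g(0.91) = -0.17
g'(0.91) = 0.25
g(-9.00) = -0.00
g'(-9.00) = -0.00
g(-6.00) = -0.01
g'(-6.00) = -0.00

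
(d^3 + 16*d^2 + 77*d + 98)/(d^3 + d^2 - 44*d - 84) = (d^2 + 14*d + 49)/(d^2 - d - 42)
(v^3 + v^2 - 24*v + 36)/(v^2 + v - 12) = (v^2 + 4*v - 12)/(v + 4)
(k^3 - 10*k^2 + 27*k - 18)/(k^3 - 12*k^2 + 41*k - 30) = (k - 3)/(k - 5)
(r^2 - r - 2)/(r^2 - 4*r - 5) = (r - 2)/(r - 5)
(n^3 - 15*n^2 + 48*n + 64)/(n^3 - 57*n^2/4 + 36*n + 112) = 4*(n + 1)/(4*n + 7)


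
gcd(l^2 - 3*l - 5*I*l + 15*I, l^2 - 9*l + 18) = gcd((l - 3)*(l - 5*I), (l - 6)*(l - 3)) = l - 3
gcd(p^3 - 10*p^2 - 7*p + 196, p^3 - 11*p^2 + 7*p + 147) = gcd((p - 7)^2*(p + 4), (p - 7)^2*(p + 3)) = p^2 - 14*p + 49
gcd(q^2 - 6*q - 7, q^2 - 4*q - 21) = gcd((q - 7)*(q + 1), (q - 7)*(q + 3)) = q - 7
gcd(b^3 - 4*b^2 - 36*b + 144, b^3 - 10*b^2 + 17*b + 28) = b - 4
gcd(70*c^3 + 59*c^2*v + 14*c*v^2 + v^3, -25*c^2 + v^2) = 5*c + v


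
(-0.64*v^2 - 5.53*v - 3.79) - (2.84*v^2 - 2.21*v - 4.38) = -3.48*v^2 - 3.32*v + 0.59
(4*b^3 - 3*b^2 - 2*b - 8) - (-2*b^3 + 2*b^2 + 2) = 6*b^3 - 5*b^2 - 2*b - 10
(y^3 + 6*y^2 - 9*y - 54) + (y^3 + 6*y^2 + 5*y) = 2*y^3 + 12*y^2 - 4*y - 54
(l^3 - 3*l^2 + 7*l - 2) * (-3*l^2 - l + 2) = -3*l^5 + 8*l^4 - 16*l^3 - 7*l^2 + 16*l - 4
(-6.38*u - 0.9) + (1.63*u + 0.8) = -4.75*u - 0.1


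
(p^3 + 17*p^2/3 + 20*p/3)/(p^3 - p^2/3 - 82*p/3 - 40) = p/(p - 6)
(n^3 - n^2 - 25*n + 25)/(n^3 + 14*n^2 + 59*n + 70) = (n^2 - 6*n + 5)/(n^2 + 9*n + 14)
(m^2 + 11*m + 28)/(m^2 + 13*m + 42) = (m + 4)/(m + 6)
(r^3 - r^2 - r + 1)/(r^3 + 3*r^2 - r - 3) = (r - 1)/(r + 3)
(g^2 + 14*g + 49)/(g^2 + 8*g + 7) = (g + 7)/(g + 1)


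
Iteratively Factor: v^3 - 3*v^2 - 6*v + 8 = (v + 2)*(v^2 - 5*v + 4) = (v - 1)*(v + 2)*(v - 4)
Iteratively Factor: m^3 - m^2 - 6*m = (m - 3)*(m^2 + 2*m) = (m - 3)*(m + 2)*(m)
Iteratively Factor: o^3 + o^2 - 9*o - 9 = (o + 3)*(o^2 - 2*o - 3) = (o - 3)*(o + 3)*(o + 1)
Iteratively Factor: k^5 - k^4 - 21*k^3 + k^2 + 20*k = (k - 1)*(k^4 - 21*k^2 - 20*k) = (k - 1)*(k + 4)*(k^3 - 4*k^2 - 5*k) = k*(k - 1)*(k + 4)*(k^2 - 4*k - 5) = k*(k - 1)*(k + 1)*(k + 4)*(k - 5)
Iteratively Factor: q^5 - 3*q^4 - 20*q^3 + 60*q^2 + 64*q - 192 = (q - 4)*(q^4 + q^3 - 16*q^2 - 4*q + 48) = (q - 4)*(q + 4)*(q^3 - 3*q^2 - 4*q + 12) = (q - 4)*(q - 2)*(q + 4)*(q^2 - q - 6) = (q - 4)*(q - 2)*(q + 2)*(q + 4)*(q - 3)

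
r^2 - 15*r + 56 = (r - 8)*(r - 7)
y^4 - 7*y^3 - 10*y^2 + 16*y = y*(y - 8)*(y - 1)*(y + 2)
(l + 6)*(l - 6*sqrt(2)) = l^2 - 6*sqrt(2)*l + 6*l - 36*sqrt(2)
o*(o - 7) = o^2 - 7*o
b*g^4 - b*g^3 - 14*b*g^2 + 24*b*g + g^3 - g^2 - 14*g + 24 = (g - 3)*(g - 2)*(g + 4)*(b*g + 1)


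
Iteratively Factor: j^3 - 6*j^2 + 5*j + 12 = (j - 4)*(j^2 - 2*j - 3) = (j - 4)*(j + 1)*(j - 3)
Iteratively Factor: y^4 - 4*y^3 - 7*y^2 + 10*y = (y)*(y^3 - 4*y^2 - 7*y + 10) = y*(y - 5)*(y^2 + y - 2) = y*(y - 5)*(y - 1)*(y + 2)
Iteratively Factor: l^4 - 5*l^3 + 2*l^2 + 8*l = (l - 2)*(l^3 - 3*l^2 - 4*l) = l*(l - 2)*(l^2 - 3*l - 4) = l*(l - 2)*(l + 1)*(l - 4)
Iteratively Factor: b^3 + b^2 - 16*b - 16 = (b + 1)*(b^2 - 16) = (b - 4)*(b + 1)*(b + 4)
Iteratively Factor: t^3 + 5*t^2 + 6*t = (t + 2)*(t^2 + 3*t) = t*(t + 2)*(t + 3)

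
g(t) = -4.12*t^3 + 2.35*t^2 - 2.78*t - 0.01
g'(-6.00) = -475.94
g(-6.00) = 991.19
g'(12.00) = -1726.22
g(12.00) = -6814.33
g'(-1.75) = -48.86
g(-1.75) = 34.13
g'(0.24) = -2.36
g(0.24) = -0.60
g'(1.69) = -30.14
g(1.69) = -17.88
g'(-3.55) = -175.23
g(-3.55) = 223.80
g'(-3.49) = -169.73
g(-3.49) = 213.45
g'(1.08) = -12.12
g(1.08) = -5.46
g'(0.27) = -2.41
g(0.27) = -0.67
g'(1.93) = -39.75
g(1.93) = -26.24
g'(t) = -12.36*t^2 + 4.7*t - 2.78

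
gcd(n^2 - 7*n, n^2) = n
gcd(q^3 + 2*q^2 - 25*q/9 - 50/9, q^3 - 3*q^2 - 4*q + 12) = q + 2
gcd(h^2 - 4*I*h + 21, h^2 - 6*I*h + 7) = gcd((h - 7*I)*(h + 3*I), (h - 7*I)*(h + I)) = h - 7*I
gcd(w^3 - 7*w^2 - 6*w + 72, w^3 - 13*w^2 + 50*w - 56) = w - 4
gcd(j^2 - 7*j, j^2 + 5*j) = j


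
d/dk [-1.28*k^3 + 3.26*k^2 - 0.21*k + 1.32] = -3.84*k^2 + 6.52*k - 0.21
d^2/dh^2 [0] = 0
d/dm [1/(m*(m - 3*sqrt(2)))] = (-2*m + 3*sqrt(2))/(m^2*(m^2 - 6*sqrt(2)*m + 18))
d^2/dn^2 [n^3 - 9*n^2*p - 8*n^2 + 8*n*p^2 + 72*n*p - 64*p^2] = 6*n - 18*p - 16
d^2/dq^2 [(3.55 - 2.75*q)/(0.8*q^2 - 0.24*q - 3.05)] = ((1.6*q - 0.24)*(2.75*q - 3.55)*(3.2*q - 0.48) + (13.2*q - 7.0)*(-0.8*q^2 + 0.24*q + 3.05))/(-0.8*q^2 + 0.24*q + 3.05)^3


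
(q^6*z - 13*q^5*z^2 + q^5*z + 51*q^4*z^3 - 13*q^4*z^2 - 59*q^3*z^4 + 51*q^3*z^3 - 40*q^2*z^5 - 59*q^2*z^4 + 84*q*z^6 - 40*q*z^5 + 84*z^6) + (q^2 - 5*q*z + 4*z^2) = q^6*z - 13*q^5*z^2 + q^5*z + 51*q^4*z^3 - 13*q^4*z^2 - 59*q^3*z^4 + 51*q^3*z^3 - 40*q^2*z^5 - 59*q^2*z^4 + q^2 + 84*q*z^6 - 40*q*z^5 - 5*q*z + 84*z^6 + 4*z^2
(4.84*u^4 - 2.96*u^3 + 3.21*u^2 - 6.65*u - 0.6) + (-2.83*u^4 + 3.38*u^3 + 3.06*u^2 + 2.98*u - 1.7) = 2.01*u^4 + 0.42*u^3 + 6.27*u^2 - 3.67*u - 2.3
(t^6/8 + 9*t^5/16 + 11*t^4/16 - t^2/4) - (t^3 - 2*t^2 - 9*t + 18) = t^6/8 + 9*t^5/16 + 11*t^4/16 - t^3 + 7*t^2/4 + 9*t - 18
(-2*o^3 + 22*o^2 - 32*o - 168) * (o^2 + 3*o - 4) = -2*o^5 + 16*o^4 + 42*o^3 - 352*o^2 - 376*o + 672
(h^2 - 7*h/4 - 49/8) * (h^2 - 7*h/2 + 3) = h^4 - 21*h^3/4 + 3*h^2 + 259*h/16 - 147/8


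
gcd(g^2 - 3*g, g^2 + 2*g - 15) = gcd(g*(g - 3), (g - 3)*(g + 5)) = g - 3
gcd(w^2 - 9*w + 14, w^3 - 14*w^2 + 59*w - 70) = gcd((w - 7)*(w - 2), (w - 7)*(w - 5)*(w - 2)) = w^2 - 9*w + 14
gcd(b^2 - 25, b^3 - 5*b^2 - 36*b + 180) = b - 5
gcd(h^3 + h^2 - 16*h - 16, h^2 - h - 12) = h - 4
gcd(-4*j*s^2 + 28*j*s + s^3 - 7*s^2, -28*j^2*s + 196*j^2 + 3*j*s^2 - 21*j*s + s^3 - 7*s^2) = -4*j*s + 28*j + s^2 - 7*s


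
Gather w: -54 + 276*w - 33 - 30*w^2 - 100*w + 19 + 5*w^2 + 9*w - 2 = -25*w^2 + 185*w - 70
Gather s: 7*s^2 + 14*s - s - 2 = 7*s^2 + 13*s - 2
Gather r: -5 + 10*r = 10*r - 5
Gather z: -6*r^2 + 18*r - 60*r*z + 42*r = -6*r^2 - 60*r*z + 60*r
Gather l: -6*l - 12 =-6*l - 12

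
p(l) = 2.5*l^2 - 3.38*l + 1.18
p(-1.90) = 16.63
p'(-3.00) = -18.38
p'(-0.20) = -4.38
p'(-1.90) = -12.88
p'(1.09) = 2.07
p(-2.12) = 19.58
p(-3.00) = 33.82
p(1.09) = 0.47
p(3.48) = 19.69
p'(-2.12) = -13.98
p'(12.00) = 56.62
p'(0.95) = 1.37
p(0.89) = 0.15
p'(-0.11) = -3.93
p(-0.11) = 1.58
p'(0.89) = 1.07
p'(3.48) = 14.02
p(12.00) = 320.62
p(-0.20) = 1.96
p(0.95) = 0.23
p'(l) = 5.0*l - 3.38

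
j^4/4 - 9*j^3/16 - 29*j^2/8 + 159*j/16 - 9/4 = (j/4 + 1)*(j - 3)^2*(j - 1/4)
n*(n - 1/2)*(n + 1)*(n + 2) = n^4 + 5*n^3/2 + n^2/2 - n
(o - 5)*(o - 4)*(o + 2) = o^3 - 7*o^2 + 2*o + 40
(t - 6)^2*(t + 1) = t^3 - 11*t^2 + 24*t + 36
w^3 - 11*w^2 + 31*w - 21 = (w - 7)*(w - 3)*(w - 1)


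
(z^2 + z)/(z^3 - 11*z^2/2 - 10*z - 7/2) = 2*z/(2*z^2 - 13*z - 7)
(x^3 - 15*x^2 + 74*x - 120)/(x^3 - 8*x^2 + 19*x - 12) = (x^2 - 11*x + 30)/(x^2 - 4*x + 3)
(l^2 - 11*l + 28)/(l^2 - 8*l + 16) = (l - 7)/(l - 4)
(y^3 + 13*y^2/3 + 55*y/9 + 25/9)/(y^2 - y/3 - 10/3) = (3*y^2 + 8*y + 5)/(3*(y - 2))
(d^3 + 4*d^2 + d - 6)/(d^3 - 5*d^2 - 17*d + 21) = (d + 2)/(d - 7)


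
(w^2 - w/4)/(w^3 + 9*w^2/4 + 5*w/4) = (4*w - 1)/(4*w^2 + 9*w + 5)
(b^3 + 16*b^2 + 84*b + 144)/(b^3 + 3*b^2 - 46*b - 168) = (b + 6)/(b - 7)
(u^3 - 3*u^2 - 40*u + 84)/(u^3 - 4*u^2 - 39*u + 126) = (u - 2)/(u - 3)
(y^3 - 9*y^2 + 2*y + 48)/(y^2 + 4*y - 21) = (y^2 - 6*y - 16)/(y + 7)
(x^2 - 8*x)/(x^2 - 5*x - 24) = x/(x + 3)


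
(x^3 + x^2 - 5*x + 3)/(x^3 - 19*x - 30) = (x^2 - 2*x + 1)/(x^2 - 3*x - 10)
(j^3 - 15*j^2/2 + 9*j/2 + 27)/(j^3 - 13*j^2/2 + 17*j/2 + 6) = (2*j^2 - 9*j - 18)/(2*j^2 - 7*j - 4)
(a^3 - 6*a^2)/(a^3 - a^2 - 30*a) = a/(a + 5)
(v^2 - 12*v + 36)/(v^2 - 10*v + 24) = (v - 6)/(v - 4)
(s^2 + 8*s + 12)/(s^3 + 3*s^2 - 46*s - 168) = (s + 2)/(s^2 - 3*s - 28)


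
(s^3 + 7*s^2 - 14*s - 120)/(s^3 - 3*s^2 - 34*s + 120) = (s + 5)/(s - 5)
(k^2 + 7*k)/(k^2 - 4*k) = (k + 7)/(k - 4)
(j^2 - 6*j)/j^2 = (j - 6)/j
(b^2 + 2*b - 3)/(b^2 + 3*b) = (b - 1)/b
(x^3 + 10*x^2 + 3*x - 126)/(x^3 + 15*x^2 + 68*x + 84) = (x - 3)/(x + 2)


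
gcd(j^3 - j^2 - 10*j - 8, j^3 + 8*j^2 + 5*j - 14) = j + 2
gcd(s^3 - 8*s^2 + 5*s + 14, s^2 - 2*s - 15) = 1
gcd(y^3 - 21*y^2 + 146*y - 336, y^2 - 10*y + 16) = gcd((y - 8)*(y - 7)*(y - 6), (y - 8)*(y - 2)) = y - 8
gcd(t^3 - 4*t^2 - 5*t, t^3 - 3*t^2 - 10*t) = t^2 - 5*t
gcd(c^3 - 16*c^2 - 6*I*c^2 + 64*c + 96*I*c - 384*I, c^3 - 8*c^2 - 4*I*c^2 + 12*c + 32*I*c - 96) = c^2 + c*(-8 - 6*I) + 48*I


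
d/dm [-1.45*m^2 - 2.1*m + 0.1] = -2.9*m - 2.1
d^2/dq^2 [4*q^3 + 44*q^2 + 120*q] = 24*q + 88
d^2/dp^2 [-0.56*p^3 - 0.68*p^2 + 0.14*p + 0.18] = -3.36*p - 1.36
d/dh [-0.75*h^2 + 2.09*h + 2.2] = 2.09 - 1.5*h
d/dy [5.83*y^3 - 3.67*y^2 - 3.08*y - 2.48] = 17.49*y^2 - 7.34*y - 3.08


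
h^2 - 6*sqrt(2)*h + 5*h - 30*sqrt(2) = (h + 5)*(h - 6*sqrt(2))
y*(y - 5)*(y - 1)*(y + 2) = y^4 - 4*y^3 - 7*y^2 + 10*y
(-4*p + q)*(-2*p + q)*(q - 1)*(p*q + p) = 8*p^3*q^2 - 8*p^3 - 6*p^2*q^3 + 6*p^2*q + p*q^4 - p*q^2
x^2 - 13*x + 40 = (x - 8)*(x - 5)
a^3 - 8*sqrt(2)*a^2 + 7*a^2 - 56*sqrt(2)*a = a*(a + 7)*(a - 8*sqrt(2))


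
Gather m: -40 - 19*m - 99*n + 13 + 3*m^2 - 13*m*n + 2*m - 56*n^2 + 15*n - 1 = 3*m^2 + m*(-13*n - 17) - 56*n^2 - 84*n - 28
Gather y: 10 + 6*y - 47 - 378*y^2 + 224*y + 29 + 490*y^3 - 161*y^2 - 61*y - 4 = 490*y^3 - 539*y^2 + 169*y - 12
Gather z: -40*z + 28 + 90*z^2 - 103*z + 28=90*z^2 - 143*z + 56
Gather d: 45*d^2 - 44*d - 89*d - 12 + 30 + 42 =45*d^2 - 133*d + 60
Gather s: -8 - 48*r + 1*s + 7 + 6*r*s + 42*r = -6*r + s*(6*r + 1) - 1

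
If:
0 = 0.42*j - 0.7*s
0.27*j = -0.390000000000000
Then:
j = -1.44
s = -0.87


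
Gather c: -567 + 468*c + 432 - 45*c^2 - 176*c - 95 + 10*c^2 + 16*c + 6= -35*c^2 + 308*c - 224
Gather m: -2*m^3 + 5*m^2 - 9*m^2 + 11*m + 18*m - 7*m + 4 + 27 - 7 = -2*m^3 - 4*m^2 + 22*m + 24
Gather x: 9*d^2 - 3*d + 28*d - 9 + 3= 9*d^2 + 25*d - 6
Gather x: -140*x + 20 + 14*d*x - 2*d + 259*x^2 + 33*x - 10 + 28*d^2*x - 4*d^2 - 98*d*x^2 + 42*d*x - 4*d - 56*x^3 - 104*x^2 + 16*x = -4*d^2 - 6*d - 56*x^3 + x^2*(155 - 98*d) + x*(28*d^2 + 56*d - 91) + 10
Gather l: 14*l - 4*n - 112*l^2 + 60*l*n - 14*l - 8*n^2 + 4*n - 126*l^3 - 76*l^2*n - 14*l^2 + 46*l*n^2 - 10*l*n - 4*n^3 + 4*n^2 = -126*l^3 + l^2*(-76*n - 126) + l*(46*n^2 + 50*n) - 4*n^3 - 4*n^2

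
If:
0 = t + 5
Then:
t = -5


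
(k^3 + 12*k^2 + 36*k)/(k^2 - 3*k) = (k^2 + 12*k + 36)/(k - 3)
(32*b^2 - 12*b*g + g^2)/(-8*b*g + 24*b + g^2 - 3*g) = (-4*b + g)/(g - 3)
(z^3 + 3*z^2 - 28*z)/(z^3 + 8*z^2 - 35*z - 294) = z*(z - 4)/(z^2 + z - 42)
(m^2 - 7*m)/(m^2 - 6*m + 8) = m*(m - 7)/(m^2 - 6*m + 8)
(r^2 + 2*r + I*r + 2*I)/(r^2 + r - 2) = (r + I)/(r - 1)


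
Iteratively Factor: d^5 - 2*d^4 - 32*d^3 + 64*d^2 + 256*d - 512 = (d - 4)*(d^4 + 2*d^3 - 24*d^2 - 32*d + 128) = (d - 4)*(d + 4)*(d^3 - 2*d^2 - 16*d + 32) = (d - 4)*(d - 2)*(d + 4)*(d^2 - 16) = (d - 4)*(d - 2)*(d + 4)^2*(d - 4)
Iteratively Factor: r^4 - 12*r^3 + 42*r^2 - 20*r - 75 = (r + 1)*(r^3 - 13*r^2 + 55*r - 75) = (r - 5)*(r + 1)*(r^2 - 8*r + 15) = (r - 5)^2*(r + 1)*(r - 3)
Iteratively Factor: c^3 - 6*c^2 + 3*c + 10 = (c - 5)*(c^2 - c - 2) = (c - 5)*(c - 2)*(c + 1)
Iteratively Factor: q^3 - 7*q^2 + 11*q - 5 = (q - 1)*(q^2 - 6*q + 5) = (q - 5)*(q - 1)*(q - 1)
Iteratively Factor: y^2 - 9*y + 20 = (y - 4)*(y - 5)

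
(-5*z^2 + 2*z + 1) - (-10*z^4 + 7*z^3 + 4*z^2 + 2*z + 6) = 10*z^4 - 7*z^3 - 9*z^2 - 5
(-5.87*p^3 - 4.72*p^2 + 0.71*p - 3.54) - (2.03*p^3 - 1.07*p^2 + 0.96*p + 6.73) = -7.9*p^3 - 3.65*p^2 - 0.25*p - 10.27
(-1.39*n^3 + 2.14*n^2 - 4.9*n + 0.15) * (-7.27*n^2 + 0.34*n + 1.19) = 10.1053*n^5 - 16.0304*n^4 + 34.6965*n^3 - 0.2099*n^2 - 5.78*n + 0.1785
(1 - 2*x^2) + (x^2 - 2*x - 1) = -x^2 - 2*x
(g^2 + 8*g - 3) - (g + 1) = g^2 + 7*g - 4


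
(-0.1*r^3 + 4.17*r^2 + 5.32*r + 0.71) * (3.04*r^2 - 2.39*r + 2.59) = -0.304*r^5 + 12.9158*r^4 + 5.9475*r^3 + 0.243899999999998*r^2 + 12.0819*r + 1.8389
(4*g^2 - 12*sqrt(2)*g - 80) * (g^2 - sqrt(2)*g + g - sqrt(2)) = 4*g^4 - 16*sqrt(2)*g^3 + 4*g^3 - 56*g^2 - 16*sqrt(2)*g^2 - 56*g + 80*sqrt(2)*g + 80*sqrt(2)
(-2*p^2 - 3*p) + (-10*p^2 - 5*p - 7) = -12*p^2 - 8*p - 7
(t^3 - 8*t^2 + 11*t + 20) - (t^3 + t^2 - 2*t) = -9*t^2 + 13*t + 20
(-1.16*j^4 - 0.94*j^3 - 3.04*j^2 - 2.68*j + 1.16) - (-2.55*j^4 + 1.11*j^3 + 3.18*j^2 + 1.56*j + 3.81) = 1.39*j^4 - 2.05*j^3 - 6.22*j^2 - 4.24*j - 2.65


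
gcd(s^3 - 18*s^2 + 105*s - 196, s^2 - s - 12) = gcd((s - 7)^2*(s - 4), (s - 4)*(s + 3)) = s - 4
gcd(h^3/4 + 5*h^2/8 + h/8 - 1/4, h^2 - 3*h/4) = 1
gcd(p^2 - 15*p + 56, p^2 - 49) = p - 7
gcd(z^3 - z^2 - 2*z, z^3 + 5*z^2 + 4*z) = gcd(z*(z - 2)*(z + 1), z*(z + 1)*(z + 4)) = z^2 + z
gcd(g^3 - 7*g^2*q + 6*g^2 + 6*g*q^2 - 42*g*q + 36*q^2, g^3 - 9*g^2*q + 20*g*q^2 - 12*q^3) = g^2 - 7*g*q + 6*q^2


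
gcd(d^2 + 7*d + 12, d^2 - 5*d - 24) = d + 3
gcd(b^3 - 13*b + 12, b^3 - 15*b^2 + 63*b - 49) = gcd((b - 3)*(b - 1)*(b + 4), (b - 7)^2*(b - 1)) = b - 1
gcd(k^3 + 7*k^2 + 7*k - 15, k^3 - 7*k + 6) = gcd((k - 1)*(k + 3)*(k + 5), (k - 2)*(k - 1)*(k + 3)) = k^2 + 2*k - 3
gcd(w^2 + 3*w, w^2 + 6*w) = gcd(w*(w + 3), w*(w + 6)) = w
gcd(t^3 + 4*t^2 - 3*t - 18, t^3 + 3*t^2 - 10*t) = t - 2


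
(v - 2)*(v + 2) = v^2 - 4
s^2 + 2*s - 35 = (s - 5)*(s + 7)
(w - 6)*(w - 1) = w^2 - 7*w + 6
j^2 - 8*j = j*(j - 8)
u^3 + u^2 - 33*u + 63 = (u - 3)^2*(u + 7)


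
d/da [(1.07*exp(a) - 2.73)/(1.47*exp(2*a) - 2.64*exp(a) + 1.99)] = (-1.5729*exp(2*a) + 8.0262*exp(a) - 5.0779)*exp(a)/(2.1609*exp(4*a) - 7.7616*exp(3*a) + 12.8202*exp(2*a) - 10.5072*exp(a) + 3.9601)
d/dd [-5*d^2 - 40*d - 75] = -10*d - 40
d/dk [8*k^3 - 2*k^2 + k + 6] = 24*k^2 - 4*k + 1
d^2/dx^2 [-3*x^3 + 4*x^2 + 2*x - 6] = 8 - 18*x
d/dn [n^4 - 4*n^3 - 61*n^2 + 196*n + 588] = 4*n^3 - 12*n^2 - 122*n + 196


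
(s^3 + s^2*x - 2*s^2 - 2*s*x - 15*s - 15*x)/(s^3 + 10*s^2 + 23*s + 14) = (s^3 + s^2*x - 2*s^2 - 2*s*x - 15*s - 15*x)/(s^3 + 10*s^2 + 23*s + 14)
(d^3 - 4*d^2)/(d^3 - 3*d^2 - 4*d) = d/(d + 1)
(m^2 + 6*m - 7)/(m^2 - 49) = (m - 1)/(m - 7)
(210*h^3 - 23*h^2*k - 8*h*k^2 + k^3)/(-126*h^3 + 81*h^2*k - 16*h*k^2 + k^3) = (-5*h - k)/(3*h - k)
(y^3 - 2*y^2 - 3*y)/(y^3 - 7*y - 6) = y/(y + 2)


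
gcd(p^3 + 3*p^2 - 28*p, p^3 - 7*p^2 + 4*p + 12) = 1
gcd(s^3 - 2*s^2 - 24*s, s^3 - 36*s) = s^2 - 6*s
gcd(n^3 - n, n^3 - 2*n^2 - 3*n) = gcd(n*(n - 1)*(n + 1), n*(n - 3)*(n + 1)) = n^2 + n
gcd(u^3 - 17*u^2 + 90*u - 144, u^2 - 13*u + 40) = u - 8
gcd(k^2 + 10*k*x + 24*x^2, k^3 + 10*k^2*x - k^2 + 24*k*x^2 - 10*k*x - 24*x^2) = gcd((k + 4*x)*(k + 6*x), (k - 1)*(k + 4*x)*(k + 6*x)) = k^2 + 10*k*x + 24*x^2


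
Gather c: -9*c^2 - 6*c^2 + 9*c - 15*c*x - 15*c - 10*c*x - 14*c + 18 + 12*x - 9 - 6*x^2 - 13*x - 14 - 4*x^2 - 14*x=-15*c^2 + c*(-25*x - 20) - 10*x^2 - 15*x - 5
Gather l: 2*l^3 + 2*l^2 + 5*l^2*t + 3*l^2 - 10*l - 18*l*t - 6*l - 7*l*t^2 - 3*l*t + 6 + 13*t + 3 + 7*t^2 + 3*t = 2*l^3 + l^2*(5*t + 5) + l*(-7*t^2 - 21*t - 16) + 7*t^2 + 16*t + 9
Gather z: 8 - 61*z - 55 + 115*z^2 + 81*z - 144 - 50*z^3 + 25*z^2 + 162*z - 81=-50*z^3 + 140*z^2 + 182*z - 272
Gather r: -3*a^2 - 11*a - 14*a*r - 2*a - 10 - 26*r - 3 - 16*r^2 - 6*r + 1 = -3*a^2 - 13*a - 16*r^2 + r*(-14*a - 32) - 12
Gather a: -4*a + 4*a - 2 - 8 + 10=0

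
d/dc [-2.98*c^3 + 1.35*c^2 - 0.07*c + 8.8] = -8.94*c^2 + 2.7*c - 0.07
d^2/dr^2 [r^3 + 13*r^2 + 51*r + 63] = 6*r + 26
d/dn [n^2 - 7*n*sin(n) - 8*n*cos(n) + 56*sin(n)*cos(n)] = 8*n*sin(n) - 7*n*cos(n) + 2*n - 7*sin(n) - 8*cos(n) + 56*cos(2*n)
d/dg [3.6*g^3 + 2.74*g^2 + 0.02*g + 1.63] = 10.8*g^2 + 5.48*g + 0.02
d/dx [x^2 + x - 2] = 2*x + 1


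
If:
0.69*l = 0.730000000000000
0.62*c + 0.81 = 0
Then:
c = -1.31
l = 1.06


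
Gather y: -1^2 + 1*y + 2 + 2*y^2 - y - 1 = 2*y^2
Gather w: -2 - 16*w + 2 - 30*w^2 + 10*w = -30*w^2 - 6*w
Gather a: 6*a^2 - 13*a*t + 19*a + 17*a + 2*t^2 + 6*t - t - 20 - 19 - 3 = 6*a^2 + a*(36 - 13*t) + 2*t^2 + 5*t - 42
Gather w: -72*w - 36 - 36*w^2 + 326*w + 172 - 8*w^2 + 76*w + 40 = -44*w^2 + 330*w + 176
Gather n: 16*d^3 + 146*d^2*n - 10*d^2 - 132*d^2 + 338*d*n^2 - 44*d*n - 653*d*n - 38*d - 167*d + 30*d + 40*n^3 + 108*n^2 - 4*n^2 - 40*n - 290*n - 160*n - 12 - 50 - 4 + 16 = 16*d^3 - 142*d^2 - 175*d + 40*n^3 + n^2*(338*d + 104) + n*(146*d^2 - 697*d - 490) - 50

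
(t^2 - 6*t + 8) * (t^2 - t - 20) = t^4 - 7*t^3 - 6*t^2 + 112*t - 160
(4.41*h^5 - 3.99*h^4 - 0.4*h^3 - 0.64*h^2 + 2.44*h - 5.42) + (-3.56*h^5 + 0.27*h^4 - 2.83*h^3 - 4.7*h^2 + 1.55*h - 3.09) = 0.85*h^5 - 3.72*h^4 - 3.23*h^3 - 5.34*h^2 + 3.99*h - 8.51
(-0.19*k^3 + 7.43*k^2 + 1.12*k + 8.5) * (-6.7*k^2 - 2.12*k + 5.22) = 1.273*k^5 - 49.3782*k^4 - 24.2474*k^3 - 20.5398*k^2 - 12.1736*k + 44.37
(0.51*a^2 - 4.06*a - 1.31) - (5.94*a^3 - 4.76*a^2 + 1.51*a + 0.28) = -5.94*a^3 + 5.27*a^2 - 5.57*a - 1.59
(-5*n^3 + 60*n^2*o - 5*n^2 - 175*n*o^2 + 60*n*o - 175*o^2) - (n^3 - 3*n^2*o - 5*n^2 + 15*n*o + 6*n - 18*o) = -6*n^3 + 63*n^2*o - 175*n*o^2 + 45*n*o - 6*n - 175*o^2 + 18*o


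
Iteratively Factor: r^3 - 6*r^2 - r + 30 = (r + 2)*(r^2 - 8*r + 15) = (r - 3)*(r + 2)*(r - 5)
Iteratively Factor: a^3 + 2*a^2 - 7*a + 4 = (a + 4)*(a^2 - 2*a + 1) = (a - 1)*(a + 4)*(a - 1)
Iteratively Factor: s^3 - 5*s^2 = (s)*(s^2 - 5*s) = s*(s - 5)*(s)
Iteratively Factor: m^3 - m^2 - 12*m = (m - 4)*(m^2 + 3*m) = (m - 4)*(m + 3)*(m)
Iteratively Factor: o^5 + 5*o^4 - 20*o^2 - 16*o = (o - 2)*(o^4 + 7*o^3 + 14*o^2 + 8*o) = o*(o - 2)*(o^3 + 7*o^2 + 14*o + 8) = o*(o - 2)*(o + 2)*(o^2 + 5*o + 4) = o*(o - 2)*(o + 2)*(o + 4)*(o + 1)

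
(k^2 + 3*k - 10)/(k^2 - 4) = (k + 5)/(k + 2)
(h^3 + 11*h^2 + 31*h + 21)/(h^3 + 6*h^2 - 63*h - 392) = (h^2 + 4*h + 3)/(h^2 - h - 56)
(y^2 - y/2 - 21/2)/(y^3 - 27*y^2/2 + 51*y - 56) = (y + 3)/(y^2 - 10*y + 16)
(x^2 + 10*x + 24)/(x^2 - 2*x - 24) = (x + 6)/(x - 6)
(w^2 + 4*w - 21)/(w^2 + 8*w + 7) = (w - 3)/(w + 1)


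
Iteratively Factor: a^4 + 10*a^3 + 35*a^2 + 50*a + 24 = (a + 4)*(a^3 + 6*a^2 + 11*a + 6) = (a + 3)*(a + 4)*(a^2 + 3*a + 2) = (a + 1)*(a + 3)*(a + 4)*(a + 2)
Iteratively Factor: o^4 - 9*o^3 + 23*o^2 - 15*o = (o - 1)*(o^3 - 8*o^2 + 15*o) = (o - 5)*(o - 1)*(o^2 - 3*o) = (o - 5)*(o - 3)*(o - 1)*(o)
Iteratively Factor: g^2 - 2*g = (g)*(g - 2)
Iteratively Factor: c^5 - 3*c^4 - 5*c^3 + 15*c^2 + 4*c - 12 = (c - 1)*(c^4 - 2*c^3 - 7*c^2 + 8*c + 12) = (c - 2)*(c - 1)*(c^3 - 7*c - 6) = (c - 3)*(c - 2)*(c - 1)*(c^2 + 3*c + 2) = (c - 3)*(c - 2)*(c - 1)*(c + 2)*(c + 1)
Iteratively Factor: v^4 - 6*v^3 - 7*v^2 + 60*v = (v + 3)*(v^3 - 9*v^2 + 20*v) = (v - 5)*(v + 3)*(v^2 - 4*v) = (v - 5)*(v - 4)*(v + 3)*(v)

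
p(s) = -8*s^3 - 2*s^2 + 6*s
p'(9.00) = -1974.00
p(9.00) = -5940.00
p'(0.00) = 6.00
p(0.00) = 0.00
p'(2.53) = -157.74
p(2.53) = -127.18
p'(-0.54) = 1.16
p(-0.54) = -2.56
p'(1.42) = -48.07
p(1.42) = -18.42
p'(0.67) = -7.45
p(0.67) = 0.72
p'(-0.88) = -9.07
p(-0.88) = -1.38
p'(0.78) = -11.72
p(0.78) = -0.33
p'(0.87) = -15.65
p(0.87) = -1.56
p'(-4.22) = -404.52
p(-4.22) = 540.27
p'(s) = -24*s^2 - 4*s + 6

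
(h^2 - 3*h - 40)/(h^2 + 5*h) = (h - 8)/h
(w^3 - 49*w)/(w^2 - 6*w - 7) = w*(w + 7)/(w + 1)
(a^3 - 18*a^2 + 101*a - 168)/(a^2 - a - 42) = (a^2 - 11*a + 24)/(a + 6)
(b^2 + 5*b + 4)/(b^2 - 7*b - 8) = (b + 4)/(b - 8)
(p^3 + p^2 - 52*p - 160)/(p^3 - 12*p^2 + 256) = (p + 5)/(p - 8)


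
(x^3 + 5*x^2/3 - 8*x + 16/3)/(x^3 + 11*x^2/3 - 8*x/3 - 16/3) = (x - 1)/(x + 1)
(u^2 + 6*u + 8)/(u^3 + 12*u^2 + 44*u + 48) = 1/(u + 6)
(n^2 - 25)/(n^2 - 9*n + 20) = (n + 5)/(n - 4)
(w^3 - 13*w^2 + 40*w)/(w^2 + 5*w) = (w^2 - 13*w + 40)/(w + 5)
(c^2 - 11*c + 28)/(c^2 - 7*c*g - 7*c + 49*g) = (c - 4)/(c - 7*g)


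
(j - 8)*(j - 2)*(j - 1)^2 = j^4 - 12*j^3 + 37*j^2 - 42*j + 16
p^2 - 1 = (p - 1)*(p + 1)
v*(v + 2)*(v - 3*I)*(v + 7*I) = v^4 + 2*v^3 + 4*I*v^3 + 21*v^2 + 8*I*v^2 + 42*v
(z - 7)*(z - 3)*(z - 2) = z^3 - 12*z^2 + 41*z - 42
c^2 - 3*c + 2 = (c - 2)*(c - 1)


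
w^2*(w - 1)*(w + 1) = w^4 - w^2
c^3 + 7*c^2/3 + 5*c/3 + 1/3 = (c + 1/3)*(c + 1)^2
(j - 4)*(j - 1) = j^2 - 5*j + 4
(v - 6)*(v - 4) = v^2 - 10*v + 24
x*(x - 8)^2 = x^3 - 16*x^2 + 64*x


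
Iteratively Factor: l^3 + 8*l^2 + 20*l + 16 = (l + 2)*(l^2 + 6*l + 8) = (l + 2)*(l + 4)*(l + 2)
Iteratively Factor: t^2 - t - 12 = (t + 3)*(t - 4)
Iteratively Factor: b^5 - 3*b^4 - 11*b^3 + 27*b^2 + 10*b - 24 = (b - 2)*(b^4 - b^3 - 13*b^2 + b + 12) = (b - 2)*(b + 3)*(b^3 - 4*b^2 - b + 4) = (b - 2)*(b - 1)*(b + 3)*(b^2 - 3*b - 4) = (b - 2)*(b - 1)*(b + 1)*(b + 3)*(b - 4)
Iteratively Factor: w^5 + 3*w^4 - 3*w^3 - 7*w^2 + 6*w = (w + 3)*(w^4 - 3*w^2 + 2*w) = (w - 1)*(w + 3)*(w^3 + w^2 - 2*w) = (w - 1)^2*(w + 3)*(w^2 + 2*w) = (w - 1)^2*(w + 2)*(w + 3)*(w)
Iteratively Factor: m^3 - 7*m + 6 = (m + 3)*(m^2 - 3*m + 2) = (m - 2)*(m + 3)*(m - 1)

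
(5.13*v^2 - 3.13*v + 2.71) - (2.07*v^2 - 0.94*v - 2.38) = 3.06*v^2 - 2.19*v + 5.09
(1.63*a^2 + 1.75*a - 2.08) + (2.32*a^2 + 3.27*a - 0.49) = 3.95*a^2 + 5.02*a - 2.57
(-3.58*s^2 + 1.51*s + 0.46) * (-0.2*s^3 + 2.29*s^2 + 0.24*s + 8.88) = 0.716*s^5 - 8.5002*s^4 + 2.5067*s^3 - 30.3746*s^2 + 13.5192*s + 4.0848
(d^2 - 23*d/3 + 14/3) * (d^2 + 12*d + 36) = d^4 + 13*d^3/3 - 154*d^2/3 - 220*d + 168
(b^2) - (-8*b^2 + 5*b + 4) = 9*b^2 - 5*b - 4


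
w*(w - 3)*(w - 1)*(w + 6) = w^4 + 2*w^3 - 21*w^2 + 18*w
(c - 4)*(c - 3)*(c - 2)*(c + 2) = c^4 - 7*c^3 + 8*c^2 + 28*c - 48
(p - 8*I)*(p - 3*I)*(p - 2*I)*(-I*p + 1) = -I*p^4 - 12*p^3 + 33*I*p^2 + 2*p + 48*I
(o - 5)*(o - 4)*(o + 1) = o^3 - 8*o^2 + 11*o + 20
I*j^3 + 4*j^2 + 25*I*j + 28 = (j - 7*I)*(j + 4*I)*(I*j + 1)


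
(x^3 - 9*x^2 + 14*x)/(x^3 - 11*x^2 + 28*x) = (x - 2)/(x - 4)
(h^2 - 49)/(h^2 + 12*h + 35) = (h - 7)/(h + 5)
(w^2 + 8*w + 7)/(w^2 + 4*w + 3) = (w + 7)/(w + 3)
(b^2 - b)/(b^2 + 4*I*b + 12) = b*(b - 1)/(b^2 + 4*I*b + 12)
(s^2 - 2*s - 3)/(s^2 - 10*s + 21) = (s + 1)/(s - 7)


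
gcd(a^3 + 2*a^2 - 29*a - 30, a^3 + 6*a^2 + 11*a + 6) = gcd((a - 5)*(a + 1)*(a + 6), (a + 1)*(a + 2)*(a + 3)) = a + 1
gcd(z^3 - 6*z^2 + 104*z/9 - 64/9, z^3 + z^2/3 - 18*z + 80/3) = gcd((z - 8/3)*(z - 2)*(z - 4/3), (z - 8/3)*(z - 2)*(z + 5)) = z^2 - 14*z/3 + 16/3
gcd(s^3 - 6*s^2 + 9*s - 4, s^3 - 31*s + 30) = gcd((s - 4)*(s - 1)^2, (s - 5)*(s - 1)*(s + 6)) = s - 1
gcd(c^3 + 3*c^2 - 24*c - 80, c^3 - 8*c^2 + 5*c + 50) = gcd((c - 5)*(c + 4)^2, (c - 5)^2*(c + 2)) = c - 5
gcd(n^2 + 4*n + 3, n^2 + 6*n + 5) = n + 1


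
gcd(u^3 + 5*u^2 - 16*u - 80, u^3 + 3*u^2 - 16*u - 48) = u^2 - 16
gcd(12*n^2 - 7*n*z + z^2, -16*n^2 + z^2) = -4*n + z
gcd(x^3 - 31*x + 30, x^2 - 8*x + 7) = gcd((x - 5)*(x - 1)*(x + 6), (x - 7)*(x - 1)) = x - 1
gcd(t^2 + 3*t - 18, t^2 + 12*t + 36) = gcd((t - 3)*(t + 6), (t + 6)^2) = t + 6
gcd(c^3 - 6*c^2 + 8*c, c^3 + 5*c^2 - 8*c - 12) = c - 2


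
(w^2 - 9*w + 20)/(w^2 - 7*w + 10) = (w - 4)/(w - 2)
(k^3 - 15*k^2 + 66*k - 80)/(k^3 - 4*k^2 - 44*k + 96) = (k - 5)/(k + 6)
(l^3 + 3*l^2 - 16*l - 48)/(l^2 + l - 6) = (l^2 - 16)/(l - 2)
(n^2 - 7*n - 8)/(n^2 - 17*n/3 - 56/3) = 3*(n + 1)/(3*n + 7)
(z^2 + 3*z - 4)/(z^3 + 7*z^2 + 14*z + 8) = (z - 1)/(z^2 + 3*z + 2)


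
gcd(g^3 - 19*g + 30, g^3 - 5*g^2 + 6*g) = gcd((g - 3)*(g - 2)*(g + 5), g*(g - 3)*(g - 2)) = g^2 - 5*g + 6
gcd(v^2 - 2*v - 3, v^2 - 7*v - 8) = v + 1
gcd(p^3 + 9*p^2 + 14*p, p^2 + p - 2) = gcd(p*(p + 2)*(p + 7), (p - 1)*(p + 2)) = p + 2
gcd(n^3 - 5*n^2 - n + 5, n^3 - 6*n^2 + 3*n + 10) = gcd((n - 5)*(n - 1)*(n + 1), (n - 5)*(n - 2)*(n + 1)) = n^2 - 4*n - 5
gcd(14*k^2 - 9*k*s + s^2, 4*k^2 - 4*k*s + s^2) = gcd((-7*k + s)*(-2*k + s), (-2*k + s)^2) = -2*k + s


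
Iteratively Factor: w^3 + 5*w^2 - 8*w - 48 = (w - 3)*(w^2 + 8*w + 16) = (w - 3)*(w + 4)*(w + 4)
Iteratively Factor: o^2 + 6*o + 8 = (o + 4)*(o + 2)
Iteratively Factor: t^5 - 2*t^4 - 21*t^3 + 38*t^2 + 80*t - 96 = (t + 2)*(t^4 - 4*t^3 - 13*t^2 + 64*t - 48) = (t - 4)*(t + 2)*(t^3 - 13*t + 12) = (t - 4)*(t + 2)*(t + 4)*(t^2 - 4*t + 3) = (t - 4)*(t - 1)*(t + 2)*(t + 4)*(t - 3)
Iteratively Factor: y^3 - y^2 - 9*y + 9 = (y - 3)*(y^2 + 2*y - 3) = (y - 3)*(y + 3)*(y - 1)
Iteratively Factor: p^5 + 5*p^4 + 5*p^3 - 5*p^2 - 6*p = (p + 2)*(p^4 + 3*p^3 - p^2 - 3*p) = (p + 2)*(p + 3)*(p^3 - p) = p*(p + 2)*(p + 3)*(p^2 - 1) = p*(p - 1)*(p + 2)*(p + 3)*(p + 1)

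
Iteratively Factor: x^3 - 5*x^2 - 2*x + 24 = (x + 2)*(x^2 - 7*x + 12) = (x - 4)*(x + 2)*(x - 3)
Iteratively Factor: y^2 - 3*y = (y - 3)*(y)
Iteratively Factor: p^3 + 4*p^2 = (p + 4)*(p^2) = p*(p + 4)*(p)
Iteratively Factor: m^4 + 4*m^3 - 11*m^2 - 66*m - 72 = (m + 2)*(m^3 + 2*m^2 - 15*m - 36) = (m + 2)*(m + 3)*(m^2 - m - 12) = (m + 2)*(m + 3)^2*(m - 4)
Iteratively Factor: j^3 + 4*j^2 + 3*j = (j + 1)*(j^2 + 3*j) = (j + 1)*(j + 3)*(j)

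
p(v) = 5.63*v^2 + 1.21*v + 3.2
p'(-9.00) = -100.13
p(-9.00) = 448.34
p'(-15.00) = -167.69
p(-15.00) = 1251.80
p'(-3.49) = -38.09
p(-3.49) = 67.55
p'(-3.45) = -37.64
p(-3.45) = 66.04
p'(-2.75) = -29.76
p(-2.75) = 42.45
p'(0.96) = 12.02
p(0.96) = 9.55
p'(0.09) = 2.22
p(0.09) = 3.35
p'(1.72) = 20.58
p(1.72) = 21.94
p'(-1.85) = -19.62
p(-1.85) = 20.23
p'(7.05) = 80.59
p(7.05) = 291.56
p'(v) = 11.26*v + 1.21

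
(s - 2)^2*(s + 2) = s^3 - 2*s^2 - 4*s + 8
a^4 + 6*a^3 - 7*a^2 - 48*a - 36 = (a - 3)*(a + 1)*(a + 2)*(a + 6)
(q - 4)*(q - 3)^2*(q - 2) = q^4 - 12*q^3 + 53*q^2 - 102*q + 72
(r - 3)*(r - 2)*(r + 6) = r^3 + r^2 - 24*r + 36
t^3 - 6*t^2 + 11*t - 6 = (t - 3)*(t - 2)*(t - 1)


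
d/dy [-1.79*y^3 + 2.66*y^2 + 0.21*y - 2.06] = -5.37*y^2 + 5.32*y + 0.21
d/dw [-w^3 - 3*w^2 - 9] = 3*w*(-w - 2)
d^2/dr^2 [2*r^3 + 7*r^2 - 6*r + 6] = 12*r + 14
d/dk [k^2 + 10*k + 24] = 2*k + 10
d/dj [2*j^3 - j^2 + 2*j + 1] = 6*j^2 - 2*j + 2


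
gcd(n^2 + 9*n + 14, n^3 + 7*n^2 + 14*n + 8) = n + 2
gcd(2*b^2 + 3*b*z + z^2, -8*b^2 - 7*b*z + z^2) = b + z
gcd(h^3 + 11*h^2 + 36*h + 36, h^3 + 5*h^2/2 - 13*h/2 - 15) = h^2 + 5*h + 6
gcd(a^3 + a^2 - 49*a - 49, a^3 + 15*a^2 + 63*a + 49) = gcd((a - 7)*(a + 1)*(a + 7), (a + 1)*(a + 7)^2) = a^2 + 8*a + 7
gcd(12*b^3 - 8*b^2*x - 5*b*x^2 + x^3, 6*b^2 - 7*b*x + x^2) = 6*b^2 - 7*b*x + x^2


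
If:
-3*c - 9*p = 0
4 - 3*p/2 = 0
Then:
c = -8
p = 8/3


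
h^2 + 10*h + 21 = (h + 3)*(h + 7)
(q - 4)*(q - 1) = q^2 - 5*q + 4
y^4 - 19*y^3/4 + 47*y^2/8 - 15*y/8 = y*(y - 3)*(y - 5/4)*(y - 1/2)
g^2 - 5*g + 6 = (g - 3)*(g - 2)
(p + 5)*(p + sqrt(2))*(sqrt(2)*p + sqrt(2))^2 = 2*p^4 + 2*sqrt(2)*p^3 + 14*p^3 + 14*sqrt(2)*p^2 + 22*p^2 + 10*p + 22*sqrt(2)*p + 10*sqrt(2)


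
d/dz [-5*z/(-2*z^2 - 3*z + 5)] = 5*(-2*z^2 - 5)/(4*z^4 + 12*z^3 - 11*z^2 - 30*z + 25)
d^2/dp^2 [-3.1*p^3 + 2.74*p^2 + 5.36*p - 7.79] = 5.48 - 18.6*p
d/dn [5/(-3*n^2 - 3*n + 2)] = 15*(2*n + 1)/(3*n^2 + 3*n - 2)^2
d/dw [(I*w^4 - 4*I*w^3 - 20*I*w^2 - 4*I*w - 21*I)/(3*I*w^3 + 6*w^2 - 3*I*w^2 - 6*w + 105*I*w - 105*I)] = (w^6 + w^5*(-2 - 4*I) + w^4*(129 + 14*I) + w^3*(-412 - 16*I) + w^2*(-221 - 48*I) + w*(1358 - 84*I) + 875 + 42*I)/(3*w^6 + w^5*(-6 - 12*I) + w^4*(201 + 24*I) + w^3*(-396 - 432*I) + w^2*(3873 + 840*I) + w*(-7350 - 420*I) + 3675)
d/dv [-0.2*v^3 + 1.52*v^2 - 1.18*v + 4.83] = -0.6*v^2 + 3.04*v - 1.18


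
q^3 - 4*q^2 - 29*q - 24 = (q - 8)*(q + 1)*(q + 3)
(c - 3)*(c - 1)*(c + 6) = c^3 + 2*c^2 - 21*c + 18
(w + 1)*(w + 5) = w^2 + 6*w + 5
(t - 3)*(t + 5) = t^2 + 2*t - 15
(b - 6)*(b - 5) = b^2 - 11*b + 30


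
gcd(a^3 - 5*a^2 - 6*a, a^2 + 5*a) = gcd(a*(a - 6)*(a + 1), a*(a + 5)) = a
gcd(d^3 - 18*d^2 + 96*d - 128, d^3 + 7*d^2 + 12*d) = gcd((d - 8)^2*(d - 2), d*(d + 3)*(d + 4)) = 1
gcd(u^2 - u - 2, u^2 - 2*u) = u - 2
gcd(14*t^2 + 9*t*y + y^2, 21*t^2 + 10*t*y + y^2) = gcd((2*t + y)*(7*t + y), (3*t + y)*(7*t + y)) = 7*t + y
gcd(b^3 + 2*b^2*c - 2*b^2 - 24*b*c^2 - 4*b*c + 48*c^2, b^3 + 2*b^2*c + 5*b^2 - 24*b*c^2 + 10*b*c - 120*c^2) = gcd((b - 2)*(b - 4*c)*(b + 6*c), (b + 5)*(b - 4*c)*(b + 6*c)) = b^2 + 2*b*c - 24*c^2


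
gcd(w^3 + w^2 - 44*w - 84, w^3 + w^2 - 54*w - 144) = w + 6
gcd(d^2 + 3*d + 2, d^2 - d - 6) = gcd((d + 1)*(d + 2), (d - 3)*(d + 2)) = d + 2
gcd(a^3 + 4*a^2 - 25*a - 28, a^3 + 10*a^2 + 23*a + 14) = a^2 + 8*a + 7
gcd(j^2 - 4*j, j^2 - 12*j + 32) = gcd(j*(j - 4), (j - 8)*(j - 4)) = j - 4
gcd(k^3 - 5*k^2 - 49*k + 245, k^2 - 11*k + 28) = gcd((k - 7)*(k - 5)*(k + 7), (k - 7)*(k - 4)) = k - 7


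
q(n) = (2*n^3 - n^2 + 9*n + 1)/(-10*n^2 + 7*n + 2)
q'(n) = (20*n - 7)*(2*n^3 - n^2 + 9*n + 1)/(-10*n^2 + 7*n + 2)^2 + (6*n^2 - 2*n + 9)/(-10*n^2 + 7*n + 2)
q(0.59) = 2.41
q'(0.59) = 8.10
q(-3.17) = 0.84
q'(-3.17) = -0.14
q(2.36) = -1.16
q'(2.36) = 0.24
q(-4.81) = 1.09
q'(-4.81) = -0.17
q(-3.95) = 0.95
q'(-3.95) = -0.16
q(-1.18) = 0.71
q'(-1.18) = 0.10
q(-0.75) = 0.81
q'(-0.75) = 0.44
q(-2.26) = 0.73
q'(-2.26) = -0.09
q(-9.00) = 1.86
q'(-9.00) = -0.19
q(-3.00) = 0.82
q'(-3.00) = -0.13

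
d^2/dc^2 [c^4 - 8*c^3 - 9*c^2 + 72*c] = 12*c^2 - 48*c - 18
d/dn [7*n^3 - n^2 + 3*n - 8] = 21*n^2 - 2*n + 3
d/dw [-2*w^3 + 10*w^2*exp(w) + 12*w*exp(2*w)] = 10*w^2*exp(w) - 6*w^2 + 24*w*exp(2*w) + 20*w*exp(w) + 12*exp(2*w)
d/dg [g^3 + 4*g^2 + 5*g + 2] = 3*g^2 + 8*g + 5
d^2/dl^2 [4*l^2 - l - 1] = 8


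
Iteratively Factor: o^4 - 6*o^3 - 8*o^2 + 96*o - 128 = (o - 2)*(o^3 - 4*o^2 - 16*o + 64) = (o - 4)*(o - 2)*(o^2 - 16) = (o - 4)*(o - 2)*(o + 4)*(o - 4)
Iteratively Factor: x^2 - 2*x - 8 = (x + 2)*(x - 4)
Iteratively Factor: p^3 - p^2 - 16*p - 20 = (p - 5)*(p^2 + 4*p + 4) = (p - 5)*(p + 2)*(p + 2)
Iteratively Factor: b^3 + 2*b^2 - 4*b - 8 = (b - 2)*(b^2 + 4*b + 4) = (b - 2)*(b + 2)*(b + 2)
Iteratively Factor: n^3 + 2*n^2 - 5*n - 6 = (n - 2)*(n^2 + 4*n + 3) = (n - 2)*(n + 3)*(n + 1)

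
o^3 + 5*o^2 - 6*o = o*(o - 1)*(o + 6)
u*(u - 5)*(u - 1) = u^3 - 6*u^2 + 5*u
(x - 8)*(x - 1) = x^2 - 9*x + 8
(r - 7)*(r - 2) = r^2 - 9*r + 14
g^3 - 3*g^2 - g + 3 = (g - 3)*(g - 1)*(g + 1)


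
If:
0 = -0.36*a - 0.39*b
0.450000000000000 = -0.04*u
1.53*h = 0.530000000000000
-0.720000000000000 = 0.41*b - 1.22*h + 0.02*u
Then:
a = 0.19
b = -0.18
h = 0.35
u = -11.25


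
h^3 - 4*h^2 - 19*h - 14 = (h - 7)*(h + 1)*(h + 2)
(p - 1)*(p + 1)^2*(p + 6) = p^4 + 7*p^3 + 5*p^2 - 7*p - 6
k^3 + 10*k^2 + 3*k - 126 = (k - 3)*(k + 6)*(k + 7)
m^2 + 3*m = m*(m + 3)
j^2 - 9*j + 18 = (j - 6)*(j - 3)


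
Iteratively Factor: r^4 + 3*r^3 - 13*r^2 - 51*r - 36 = (r + 3)*(r^3 - 13*r - 12) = (r + 3)^2*(r^2 - 3*r - 4) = (r - 4)*(r + 3)^2*(r + 1)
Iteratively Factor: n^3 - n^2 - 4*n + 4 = (n - 2)*(n^2 + n - 2) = (n - 2)*(n - 1)*(n + 2)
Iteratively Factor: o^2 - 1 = (o + 1)*(o - 1)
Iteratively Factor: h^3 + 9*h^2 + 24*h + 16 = (h + 1)*(h^2 + 8*h + 16) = (h + 1)*(h + 4)*(h + 4)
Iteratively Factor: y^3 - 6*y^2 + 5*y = (y - 1)*(y^2 - 5*y) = y*(y - 1)*(y - 5)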